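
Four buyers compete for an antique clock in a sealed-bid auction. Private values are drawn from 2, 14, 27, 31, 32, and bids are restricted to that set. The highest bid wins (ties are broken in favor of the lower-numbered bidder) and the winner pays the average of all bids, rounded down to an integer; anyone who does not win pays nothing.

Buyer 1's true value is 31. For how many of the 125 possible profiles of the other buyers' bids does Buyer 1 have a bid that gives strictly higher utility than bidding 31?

81

Others bid (2, 2, 2): truth gives 22; bid 2 gives 29 > 22. Violating.
Others bid (2, 2, 14): truth gives 19; bid 14 gives 23 > 19. Violating.
Others bid (2, 2, 27): truth gives 16; bid 27 gives 17 > 16. Violating.
Others bid (2, 2, 32): truth gives 0; bid 32 gives 14 > 0. Violating.
Others bid (2, 2, 31): truth gives 15; no alternative beats it.
Others bid (2, 14, 31): truth gives 12; no alternative beats it.
(Checking all 125 profiles: 81 have a profitable deviation, 44 do not.)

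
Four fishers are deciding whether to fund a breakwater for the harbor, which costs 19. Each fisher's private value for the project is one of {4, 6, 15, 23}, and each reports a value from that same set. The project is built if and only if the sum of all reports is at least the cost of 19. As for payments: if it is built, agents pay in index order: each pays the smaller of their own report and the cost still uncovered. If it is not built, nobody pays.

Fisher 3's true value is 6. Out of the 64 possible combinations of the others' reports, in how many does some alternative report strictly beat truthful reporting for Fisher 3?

12

Others report (4, 4, 15): truth gives 0; report 4 gives 2 > 0. Violating.
Others report (4, 4, 23): truth gives 0; report 4 gives 2 > 0. Violating.
Others report (4, 6, 6): truth gives 0; report 4 gives 2 > 0. Violating.
Others report (4, 6, 15): truth gives 0; report 4 gives 2 > 0. Violating.
Others report (4, 4, 4): truth gives 0; no alternative beats it.
Others report (4, 4, 6): truth gives 0; no alternative beats it.
(Checking all 64 profiles: 12 have a profitable deviation, 52 do not.)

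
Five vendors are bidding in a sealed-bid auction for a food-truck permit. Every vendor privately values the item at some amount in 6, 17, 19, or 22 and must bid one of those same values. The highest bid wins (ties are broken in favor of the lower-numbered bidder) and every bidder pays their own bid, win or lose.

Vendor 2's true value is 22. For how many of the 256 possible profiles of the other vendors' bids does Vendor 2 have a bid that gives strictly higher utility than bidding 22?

Others bid (6, 6, 6, 6): truth gives 0; bid 17 gives 5 > 0. Violating.
Others bid (6, 6, 6, 17): truth gives 0; bid 17 gives 5 > 0. Violating.
Others bid (6, 6, 6, 19): truth gives 0; bid 19 gives 3 > 0. Violating.
Others bid (6, 6, 17, 6): truth gives 0; bid 17 gives 5 > 0. Violating.
Others bid (6, 6, 6, 22): truth gives 0; no alternative beats it.
Others bid (6, 6, 17, 22): truth gives 0; no alternative beats it.
(Checking all 256 profiles: 118 have a profitable deviation, 138 do not.)

118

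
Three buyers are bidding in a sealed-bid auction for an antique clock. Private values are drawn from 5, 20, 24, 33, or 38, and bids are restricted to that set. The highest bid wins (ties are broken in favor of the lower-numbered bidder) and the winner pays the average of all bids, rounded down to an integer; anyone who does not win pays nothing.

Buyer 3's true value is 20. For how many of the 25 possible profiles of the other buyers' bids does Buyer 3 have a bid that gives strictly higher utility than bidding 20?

2

Others bid (5, 20): truth gives 0; bid 24 gives 4 > 0. Violating.
Others bid (20, 5): truth gives 0; bid 24 gives 4 > 0. Violating.
Others bid (5, 5): truth gives 10; no alternative beats it.
Others bid (5, 24): truth gives 0; no alternative beats it.
(Checking all 25 profiles: 2 have a profitable deviation, 23 do not.)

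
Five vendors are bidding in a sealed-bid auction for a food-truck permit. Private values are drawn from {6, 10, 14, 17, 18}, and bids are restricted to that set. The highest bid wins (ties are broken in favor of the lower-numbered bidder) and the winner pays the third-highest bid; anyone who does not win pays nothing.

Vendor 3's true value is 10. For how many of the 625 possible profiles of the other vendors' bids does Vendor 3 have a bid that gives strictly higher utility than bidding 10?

Others bid (6, 6, 6, 14): truth gives 0; bid 14 gives 4 > 0. Violating.
Others bid (6, 6, 6, 17): truth gives 0; bid 17 gives 4 > 0. Violating.
Others bid (6, 6, 6, 18): truth gives 0; bid 18 gives 4 > 0. Violating.
Others bid (6, 6, 14, 6): truth gives 0; bid 14 gives 4 > 0. Violating.
Others bid (6, 6, 6, 6): truth gives 4; no alternative beats it.
Others bid (6, 6, 6, 10): truth gives 4; no alternative beats it.
(Checking all 625 profiles: 12 have a profitable deviation, 613 do not.)

12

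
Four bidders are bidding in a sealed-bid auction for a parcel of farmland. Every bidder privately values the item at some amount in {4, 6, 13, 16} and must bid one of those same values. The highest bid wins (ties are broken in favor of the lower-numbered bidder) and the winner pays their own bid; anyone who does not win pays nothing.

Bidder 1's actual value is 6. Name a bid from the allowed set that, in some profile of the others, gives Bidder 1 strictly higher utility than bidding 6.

4

Suppose Bidder 2 bids 4, Bidder 3 bids 4 and Bidder 4 bids 4.
Bid 6: wins, pays 6, utility 6 - 6 = 0.
Bid 4: wins, pays 4, utility 6 - 4 = 2.
So bidding 4 beats truth here (2 > 0).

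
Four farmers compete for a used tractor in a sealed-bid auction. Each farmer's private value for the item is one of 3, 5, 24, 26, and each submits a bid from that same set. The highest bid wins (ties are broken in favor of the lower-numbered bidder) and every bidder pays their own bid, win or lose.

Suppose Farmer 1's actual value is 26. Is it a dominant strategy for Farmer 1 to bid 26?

Consider the case where Farmer 2 bids 3, Farmer 3 bids 3 and Farmer 4 bids 3.
Truthful bid 26: wins, pays 26, utility 26 - 26 = 0.
Bid 3 instead: wins, pays 3, utility 26 - 3 = 23.
Since 23 > 0, bidding 3 is strictly better here, so truthful bidding is not dominant.

No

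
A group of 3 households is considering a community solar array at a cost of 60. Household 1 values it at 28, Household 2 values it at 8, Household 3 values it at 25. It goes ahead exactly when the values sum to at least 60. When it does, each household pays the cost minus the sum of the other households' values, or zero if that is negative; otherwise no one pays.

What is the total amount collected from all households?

Total value 61 ≥ cost 60, so it is built.
Household 1: others sum to 33; max(0, 60 - 33) = 27.
Household 2: others sum to 53; max(0, 60 - 53) = 7.
Household 3: others sum to 36; max(0, 60 - 36) = 24.
Total collected = 27 + 7 + 24 = 58.

58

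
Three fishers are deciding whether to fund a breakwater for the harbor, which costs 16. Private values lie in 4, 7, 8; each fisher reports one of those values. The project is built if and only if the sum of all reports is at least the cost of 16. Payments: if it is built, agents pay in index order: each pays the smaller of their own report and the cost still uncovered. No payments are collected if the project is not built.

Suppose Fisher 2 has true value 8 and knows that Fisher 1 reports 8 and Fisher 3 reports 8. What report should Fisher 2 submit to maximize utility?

Report 4: project built, pays 4, utility 8 - 4 = 4.
Report 7: project built, pays 7, utility 8 - 7 = 1.
Report 8: project built, pays 8, utility 8 - 8 = 0.
The best choice is 4 with utility 4.

4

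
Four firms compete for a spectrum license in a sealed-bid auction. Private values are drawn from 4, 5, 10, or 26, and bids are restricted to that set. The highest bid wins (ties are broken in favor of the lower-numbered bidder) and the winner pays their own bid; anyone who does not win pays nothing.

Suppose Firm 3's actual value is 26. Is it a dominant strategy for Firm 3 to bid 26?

Consider the case where Firm 1 bids 4, Firm 2 bids 4 and Firm 4 bids 4.
Truthful bid 26: wins, pays 26, utility 26 - 26 = 0.
Bid 5 instead: wins, pays 5, utility 26 - 5 = 21.
Since 21 > 0, bidding 5 is strictly better here, so truthful bidding is not dominant.

No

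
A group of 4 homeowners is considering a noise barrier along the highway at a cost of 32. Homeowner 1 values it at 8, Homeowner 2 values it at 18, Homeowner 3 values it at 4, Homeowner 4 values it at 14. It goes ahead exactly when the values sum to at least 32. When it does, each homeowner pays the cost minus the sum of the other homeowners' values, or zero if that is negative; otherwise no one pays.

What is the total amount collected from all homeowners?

Total value 44 ≥ cost 32, so it is built.
Homeowner 1: others sum to 36; max(0, 32 - 36) = 0.
Homeowner 2: others sum to 26; max(0, 32 - 26) = 6.
Homeowner 3: others sum to 40; max(0, 32 - 40) = 0.
Homeowner 4: others sum to 30; max(0, 32 - 30) = 2.
Total collected = 0 + 6 + 0 + 2 = 8.

8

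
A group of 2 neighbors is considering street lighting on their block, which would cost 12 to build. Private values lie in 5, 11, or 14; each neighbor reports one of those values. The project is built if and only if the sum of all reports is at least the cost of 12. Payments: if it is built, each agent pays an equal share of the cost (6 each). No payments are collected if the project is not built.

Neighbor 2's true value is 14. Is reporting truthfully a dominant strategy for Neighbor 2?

Yes

Check each profile of the others' reports and compare truth against every alternative report.
Others report (5): truth gives 8, best alternative gives 8.
Others report (11): truth gives 8, best alternative gives 8.
Others report (14): truth gives 8, best alternative gives 8.
In every case the truthful report is at least as good as any alternative, so it is a dominant strategy.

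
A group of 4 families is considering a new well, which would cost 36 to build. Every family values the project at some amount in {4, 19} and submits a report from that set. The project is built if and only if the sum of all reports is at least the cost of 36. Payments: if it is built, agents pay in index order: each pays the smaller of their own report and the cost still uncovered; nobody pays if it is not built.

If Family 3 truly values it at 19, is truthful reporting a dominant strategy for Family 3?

Consider the case where Family 1 reports 4, Family 2 reports 19 and Family 4 reports 19.
Truthful report 19: project built, pays 13, utility 19 - 13 = 6.
Report 4 instead: project built, pays 4, utility 19 - 4 = 15.
Since 15 > 6, reporting 4 is strictly better here, so truthful reporting is not dominant.

No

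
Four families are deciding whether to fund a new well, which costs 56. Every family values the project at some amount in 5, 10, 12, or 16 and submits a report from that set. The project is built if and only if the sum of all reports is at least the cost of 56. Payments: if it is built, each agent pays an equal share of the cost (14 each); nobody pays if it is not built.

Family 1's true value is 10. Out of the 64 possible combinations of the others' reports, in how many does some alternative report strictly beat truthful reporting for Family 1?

1

Others report (16, 16, 16): truth gives -4; report 5 gives 0 > -4. Violating.
Others report (5, 5, 5): truth gives 0; no alternative beats it.
Others report (5, 5, 10): truth gives 0; no alternative beats it.
(Checking all 64 profiles: 1 has a profitable deviation, 63 do not.)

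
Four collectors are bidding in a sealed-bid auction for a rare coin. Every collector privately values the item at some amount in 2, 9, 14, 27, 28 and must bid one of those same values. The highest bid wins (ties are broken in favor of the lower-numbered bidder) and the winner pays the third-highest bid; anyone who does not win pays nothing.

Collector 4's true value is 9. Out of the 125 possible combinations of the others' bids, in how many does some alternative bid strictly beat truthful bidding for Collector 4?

9

Others bid (2, 2, 9): truth gives 0; bid 14 gives 7 > 0. Violating.
Others bid (2, 2, 14): truth gives 0; bid 27 gives 7 > 0. Violating.
Others bid (2, 2, 27): truth gives 0; bid 28 gives 7 > 0. Violating.
Others bid (2, 9, 2): truth gives 0; bid 14 gives 7 > 0. Violating.
Others bid (2, 2, 2): truth gives 7; no alternative beats it.
Others bid (2, 2, 28): truth gives 0; no alternative beats it.
(Checking all 125 profiles: 9 have a profitable deviation, 116 do not.)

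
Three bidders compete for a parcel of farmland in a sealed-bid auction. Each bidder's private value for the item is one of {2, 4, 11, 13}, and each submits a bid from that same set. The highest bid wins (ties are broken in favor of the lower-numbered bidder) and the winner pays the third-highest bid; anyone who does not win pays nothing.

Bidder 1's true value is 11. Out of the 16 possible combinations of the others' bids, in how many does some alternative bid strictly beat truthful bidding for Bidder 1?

Others bid (2, 13): truth gives 0; bid 13 gives 9 > 0. Violating.
Others bid (4, 13): truth gives 0; bid 13 gives 7 > 0. Violating.
Others bid (13, 2): truth gives 0; bid 13 gives 9 > 0. Violating.
Others bid (13, 4): truth gives 0; bid 13 gives 7 > 0. Violating.
Others bid (2, 2): truth gives 9; no alternative beats it.
Others bid (2, 4): truth gives 9; no alternative beats it.
(Checking all 16 profiles: 4 have a profitable deviation, 12 do not.)

4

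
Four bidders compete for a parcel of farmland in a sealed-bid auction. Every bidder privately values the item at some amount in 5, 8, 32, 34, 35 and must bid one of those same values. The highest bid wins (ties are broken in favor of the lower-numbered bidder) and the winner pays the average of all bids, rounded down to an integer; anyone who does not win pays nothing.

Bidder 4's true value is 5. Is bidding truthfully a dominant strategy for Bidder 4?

Check each profile of the others' bids and compare truth against every alternative bid.
Others bid (5, 5, 5): truth gives 0, best alternative gives 0.
Others bid (5, 5, 8): truth gives 0, best alternative gives 0.
Others bid (5, 5, 32): truth gives 0, best alternative gives 0.
Others bid (5, 5, 34): truth gives 0, best alternative gives 0.
Others bid (5, 5, 35): truth gives 0, best alternative gives 0.
Others bid (5, 8, 5): truth gives 0, best alternative gives 0.
(Remaining 119 profiles checked similarly; truth is weakly best in each.)
In every case the truthful bid is at least as good as any alternative, so it is a dominant strategy.

Yes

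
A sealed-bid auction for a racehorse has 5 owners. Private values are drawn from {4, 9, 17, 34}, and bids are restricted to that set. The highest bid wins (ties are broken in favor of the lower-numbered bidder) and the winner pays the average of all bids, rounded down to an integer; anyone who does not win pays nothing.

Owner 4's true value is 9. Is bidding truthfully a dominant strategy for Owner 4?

Consider the case where Owner 1 bids 4, Owner 2 bids 4, Owner 3 bids 9 and Owner 5 bids 4.
Truthful bid 9: loses, pays 0, utility 0.
Bid 17 instead: wins, pays 7, utility 9 - 7 = 2.
Since 2 > 0, bidding 17 is strictly better here, so truthful bidding is not dominant.

No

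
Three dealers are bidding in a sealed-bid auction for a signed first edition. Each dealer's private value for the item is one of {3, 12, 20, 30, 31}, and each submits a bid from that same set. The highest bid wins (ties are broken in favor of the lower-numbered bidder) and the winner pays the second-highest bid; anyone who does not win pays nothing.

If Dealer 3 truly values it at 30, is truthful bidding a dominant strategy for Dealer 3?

Check each profile of the others' bids and compare truth against every alternative bid.
Others bid (3, 3): truth gives 27, best alternative gives 27.
Others bid (3, 12): truth gives 18, best alternative gives 18.
Others bid (12, 3): truth gives 18, best alternative gives 18.
Others bid (12, 12): truth gives 18, best alternative gives 18.
Others bid (3, 20): truth gives 10, best alternative gives 10.
Others bid (12, 20): truth gives 10, best alternative gives 10.
(Remaining 19 profiles checked similarly; truth is weakly best in each.)
In every case the truthful bid is at least as good as any alternative, so it is a dominant strategy.

Yes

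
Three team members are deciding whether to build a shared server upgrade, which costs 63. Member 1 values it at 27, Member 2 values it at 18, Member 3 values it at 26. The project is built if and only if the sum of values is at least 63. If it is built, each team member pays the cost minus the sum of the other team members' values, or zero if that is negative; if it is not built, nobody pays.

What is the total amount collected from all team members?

47

Total value 71 ≥ cost 63, so it is built.
Member 1: others sum to 44; max(0, 63 - 44) = 19.
Member 2: others sum to 53; max(0, 63 - 53) = 10.
Member 3: others sum to 45; max(0, 63 - 45) = 18.
Total collected = 19 + 10 + 18 = 47.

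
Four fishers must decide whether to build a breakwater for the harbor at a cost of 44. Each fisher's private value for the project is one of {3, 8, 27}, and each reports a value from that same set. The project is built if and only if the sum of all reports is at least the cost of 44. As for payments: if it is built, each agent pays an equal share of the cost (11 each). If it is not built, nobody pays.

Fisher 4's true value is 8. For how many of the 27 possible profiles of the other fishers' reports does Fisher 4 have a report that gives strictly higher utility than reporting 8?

6

Others report (3, 8, 27): truth gives -3; report 3 gives 0 > -3. Violating.
Others report (3, 27, 8): truth gives -3; report 3 gives 0 > -3. Violating.
Others report (8, 3, 27): truth gives -3; report 3 gives 0 > -3. Violating.
Others report (8, 27, 3): truth gives -3; report 3 gives 0 > -3. Violating.
Others report (3, 3, 3): truth gives 0; no alternative beats it.
Others report (3, 3, 8): truth gives 0; no alternative beats it.
(Checking all 27 profiles: 6 have a profitable deviation, 21 do not.)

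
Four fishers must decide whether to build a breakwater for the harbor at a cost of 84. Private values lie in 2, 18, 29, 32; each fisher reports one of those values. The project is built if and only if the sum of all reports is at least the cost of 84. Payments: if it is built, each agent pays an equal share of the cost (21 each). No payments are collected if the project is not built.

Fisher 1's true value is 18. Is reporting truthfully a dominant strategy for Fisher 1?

Consider the case where Fisher 2 reports 2, Fisher 3 reports 32 and Fisher 4 reports 32.
Truthful report 18: project built, pays 21, utility 18 - 21 = -3.
Report 2 instead: project not built, utility 0.
Since 0 > -3, reporting 2 is strictly better here, so truthful reporting is not dominant.

No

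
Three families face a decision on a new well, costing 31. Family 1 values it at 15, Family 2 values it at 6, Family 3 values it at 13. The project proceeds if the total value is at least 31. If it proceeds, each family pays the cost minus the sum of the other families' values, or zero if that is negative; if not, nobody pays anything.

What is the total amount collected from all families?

25

Total value 34 ≥ cost 31, so it is built.
Family 1: others sum to 19; max(0, 31 - 19) = 12.
Family 2: others sum to 28; max(0, 31 - 28) = 3.
Family 3: others sum to 21; max(0, 31 - 21) = 10.
Total collected = 12 + 3 + 10 = 25.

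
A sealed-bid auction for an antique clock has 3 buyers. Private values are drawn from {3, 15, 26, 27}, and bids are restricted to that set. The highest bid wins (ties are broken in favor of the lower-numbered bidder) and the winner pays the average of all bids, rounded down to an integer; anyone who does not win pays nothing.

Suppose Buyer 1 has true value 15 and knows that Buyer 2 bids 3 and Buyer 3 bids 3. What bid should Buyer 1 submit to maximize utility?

3

Bid 3: wins, pays 3, utility 15 - 3 = 12.
Bid 15: wins, pays 7, utility 15 - 7 = 8.
Bid 26: wins, pays 10, utility 15 - 10 = 5.
Bid 27: wins, pays 11, utility 15 - 11 = 4.
The best choice is 3 with utility 12.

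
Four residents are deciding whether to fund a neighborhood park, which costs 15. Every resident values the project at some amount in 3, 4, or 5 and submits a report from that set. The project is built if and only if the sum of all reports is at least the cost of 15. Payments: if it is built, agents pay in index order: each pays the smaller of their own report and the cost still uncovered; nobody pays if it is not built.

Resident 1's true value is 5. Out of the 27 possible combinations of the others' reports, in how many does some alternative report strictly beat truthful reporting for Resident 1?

Others report (3, 3, 5): truth gives 0; report 4 gives 1 > 0. Violating.
Others report (3, 4, 4): truth gives 0; report 4 gives 1 > 0. Violating.
Others report (3, 4, 5): truth gives 0; report 3 gives 2 > 0. Violating.
Others report (3, 5, 3): truth gives 0; report 4 gives 1 > 0. Violating.
Others report (3, 3, 3): truth gives 0; no alternative beats it.
Others report (3, 3, 4): truth gives 0; no alternative beats it.
(Checking all 27 profiles: 23 have a profitable deviation, 4 do not.)

23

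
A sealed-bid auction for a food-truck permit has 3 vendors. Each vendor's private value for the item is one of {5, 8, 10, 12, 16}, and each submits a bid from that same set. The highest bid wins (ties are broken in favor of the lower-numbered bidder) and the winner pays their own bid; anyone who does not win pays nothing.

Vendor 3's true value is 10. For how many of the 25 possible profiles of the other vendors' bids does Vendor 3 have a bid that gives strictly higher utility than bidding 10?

Others bid (5, 5): truth gives 0; bid 8 gives 2 > 0. Violating.
Others bid (5, 8): truth gives 0; no alternative beats it.
Others bid (5, 10): truth gives 0; no alternative beats it.
(Checking all 25 profiles: 1 has a profitable deviation, 24 do not.)

1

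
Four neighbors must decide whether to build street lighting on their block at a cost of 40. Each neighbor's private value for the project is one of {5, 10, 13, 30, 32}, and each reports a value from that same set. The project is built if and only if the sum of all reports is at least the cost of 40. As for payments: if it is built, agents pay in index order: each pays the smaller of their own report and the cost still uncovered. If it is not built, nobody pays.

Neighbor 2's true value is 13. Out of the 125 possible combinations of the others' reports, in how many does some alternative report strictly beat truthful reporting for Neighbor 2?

109

Others report (5, 5, 30): truth gives 0; report 5 gives 8 > 0. Violating.
Others report (5, 5, 32): truth gives 0; report 5 gives 8 > 0. Violating.
Others report (5, 10, 30): truth gives 0; report 5 gives 8 > 0. Violating.
Others report (5, 10, 32): truth gives 0; report 5 gives 8 > 0. Violating.
Others report (5, 5, 5): truth gives 0; no alternative beats it.
Others report (5, 5, 10): truth gives 0; no alternative beats it.
(Checking all 125 profiles: 109 have a profitable deviation, 16 do not.)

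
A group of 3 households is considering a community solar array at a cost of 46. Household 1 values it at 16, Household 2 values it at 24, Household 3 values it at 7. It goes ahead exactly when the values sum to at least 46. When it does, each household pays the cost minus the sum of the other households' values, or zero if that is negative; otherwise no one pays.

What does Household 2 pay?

23

Total value 47 ≥ cost 46, so the project is built.
The other households' values sum to 23.
Cost minus that sum is 46 - 23 = 23.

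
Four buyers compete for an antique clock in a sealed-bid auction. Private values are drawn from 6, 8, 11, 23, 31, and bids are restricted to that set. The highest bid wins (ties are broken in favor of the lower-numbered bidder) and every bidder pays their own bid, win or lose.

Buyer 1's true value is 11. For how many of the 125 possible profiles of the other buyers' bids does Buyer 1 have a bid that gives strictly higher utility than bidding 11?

106

Others bid (6, 6, 6): truth gives 0; bid 6 gives 5 > 0. Violating.
Others bid (6, 6, 8): truth gives 0; bid 8 gives 3 > 0. Violating.
Others bid (6, 6, 23): truth gives -11; bid 6 gives -6 > -11. Violating.
Others bid (6, 6, 31): truth gives -11; bid 6 gives -6 > -11. Violating.
Others bid (6, 6, 11): truth gives 0; no alternative beats it.
Others bid (6, 8, 11): truth gives 0; no alternative beats it.
(Checking all 125 profiles: 106 have a profitable deviation, 19 do not.)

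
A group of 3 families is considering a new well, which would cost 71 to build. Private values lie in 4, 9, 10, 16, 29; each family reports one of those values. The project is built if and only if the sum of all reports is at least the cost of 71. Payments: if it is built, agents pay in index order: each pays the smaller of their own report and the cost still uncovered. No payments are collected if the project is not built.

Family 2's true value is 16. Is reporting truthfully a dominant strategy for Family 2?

Yes

Check each profile of the others' reports and compare truth against every alternative report.
Others report (4, 4): truth gives 0, best alternative gives 0.
Others report (4, 9): truth gives 0, best alternative gives 0.
Others report (4, 10): truth gives 0, best alternative gives 0.
Others report (4, 16): truth gives 0, best alternative gives 0.
Others report (4, 29): truth gives 0, best alternative gives 0.
Others report (9, 4): truth gives 0, best alternative gives 0.
(Remaining 19 profiles checked similarly; truth is weakly best in each.)
In every case the truthful report is at least as good as any alternative, so it is a dominant strategy.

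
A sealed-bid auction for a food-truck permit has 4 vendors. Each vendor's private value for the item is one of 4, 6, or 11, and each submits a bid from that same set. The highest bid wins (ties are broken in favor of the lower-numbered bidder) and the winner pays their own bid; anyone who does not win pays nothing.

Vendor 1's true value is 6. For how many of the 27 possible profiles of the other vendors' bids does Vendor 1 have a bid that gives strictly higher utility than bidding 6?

Others bid (4, 4, 4): truth gives 0; bid 4 gives 2 > 0. Violating.
Others bid (4, 4, 6): truth gives 0; no alternative beats it.
Others bid (4, 4, 11): truth gives 0; no alternative beats it.
(Checking all 27 profiles: 1 has a profitable deviation, 26 do not.)

1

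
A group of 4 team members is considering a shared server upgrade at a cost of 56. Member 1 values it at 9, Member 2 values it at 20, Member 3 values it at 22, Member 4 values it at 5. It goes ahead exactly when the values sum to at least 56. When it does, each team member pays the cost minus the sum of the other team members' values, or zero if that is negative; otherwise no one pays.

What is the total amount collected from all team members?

Total value 56 ≥ cost 56, so it is built.
Member 1: others sum to 47; max(0, 56 - 47) = 9.
Member 2: others sum to 36; max(0, 56 - 36) = 20.
Member 3: others sum to 34; max(0, 56 - 34) = 22.
Member 4: others sum to 51; max(0, 56 - 51) = 5.
Total collected = 9 + 20 + 22 + 5 = 56.

56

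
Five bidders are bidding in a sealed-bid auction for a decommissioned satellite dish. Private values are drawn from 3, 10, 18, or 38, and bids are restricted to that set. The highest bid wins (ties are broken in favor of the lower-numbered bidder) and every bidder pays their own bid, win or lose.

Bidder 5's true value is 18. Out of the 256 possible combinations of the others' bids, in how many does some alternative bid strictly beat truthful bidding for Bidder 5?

241

Others bid (3, 3, 3, 3): truth gives 0; bid 10 gives 8 > 0. Violating.
Others bid (3, 3, 3, 18): truth gives -18; bid 3 gives -3 > -18. Violating.
Others bid (3, 3, 3, 38): truth gives -18; bid 3 gives -3 > -18. Violating.
Others bid (3, 3, 10, 18): truth gives -18; bid 3 gives -3 > -18. Violating.
Others bid (3, 3, 3, 10): truth gives 0; no alternative beats it.
Others bid (3, 3, 10, 3): truth gives 0; no alternative beats it.
(Checking all 256 profiles: 241 have a profitable deviation, 15 do not.)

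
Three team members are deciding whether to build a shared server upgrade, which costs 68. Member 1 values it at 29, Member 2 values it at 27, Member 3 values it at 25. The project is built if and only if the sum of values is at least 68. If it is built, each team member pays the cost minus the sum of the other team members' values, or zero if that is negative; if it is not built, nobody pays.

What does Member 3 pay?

12

Total value 81 ≥ cost 68, so the project is built.
The other team members' values sum to 56.
Cost minus that sum is 68 - 56 = 12.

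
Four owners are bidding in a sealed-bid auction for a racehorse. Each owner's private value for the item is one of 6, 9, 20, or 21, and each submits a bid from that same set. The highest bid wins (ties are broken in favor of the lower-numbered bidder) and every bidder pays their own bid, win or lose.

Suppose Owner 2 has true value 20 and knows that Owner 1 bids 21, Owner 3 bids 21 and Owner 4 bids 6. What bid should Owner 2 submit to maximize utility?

6

Bid 6: loses but pays 6, utility -6.
Bid 9: loses but pays 9, utility -9.
Bid 20: loses but pays 20, utility -20.
Bid 21: loses but pays 21, utility -21.
The best choice is 6 with utility -6.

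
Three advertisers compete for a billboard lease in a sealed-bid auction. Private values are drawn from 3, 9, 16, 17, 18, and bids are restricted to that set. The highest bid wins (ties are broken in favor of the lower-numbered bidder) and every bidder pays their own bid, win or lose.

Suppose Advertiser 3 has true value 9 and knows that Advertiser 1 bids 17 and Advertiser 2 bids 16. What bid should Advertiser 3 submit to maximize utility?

3

Bid 3: loses but pays 3, utility -3.
Bid 9: loses but pays 9, utility -9.
Bid 16: loses but pays 16, utility -16.
Bid 17: loses but pays 17, utility -17.
Bid 18: wins, pays 18, utility 9 - 18 = -9.
The best choice is 3 with utility -3.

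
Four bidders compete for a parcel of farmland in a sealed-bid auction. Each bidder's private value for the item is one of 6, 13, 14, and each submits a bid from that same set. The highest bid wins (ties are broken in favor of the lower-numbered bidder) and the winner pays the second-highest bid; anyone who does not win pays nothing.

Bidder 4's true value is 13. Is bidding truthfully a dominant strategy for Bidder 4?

Yes

Check each profile of the others' bids and compare truth against every alternative bid.
Others bid (6, 6, 6): truth gives 7, best alternative gives 7.
Others bid (6, 6, 13): truth gives 0, best alternative gives 0.
Others bid (6, 6, 14): truth gives 0, best alternative gives 0.
Others bid (6, 13, 6): truth gives 0, best alternative gives 0.
Others bid (6, 13, 13): truth gives 0, best alternative gives 0.
Others bid (6, 13, 14): truth gives 0, best alternative gives 0.
(Remaining 21 profiles checked similarly; truth is weakly best in each.)
In every case the truthful bid is at least as good as any alternative, so it is a dominant strategy.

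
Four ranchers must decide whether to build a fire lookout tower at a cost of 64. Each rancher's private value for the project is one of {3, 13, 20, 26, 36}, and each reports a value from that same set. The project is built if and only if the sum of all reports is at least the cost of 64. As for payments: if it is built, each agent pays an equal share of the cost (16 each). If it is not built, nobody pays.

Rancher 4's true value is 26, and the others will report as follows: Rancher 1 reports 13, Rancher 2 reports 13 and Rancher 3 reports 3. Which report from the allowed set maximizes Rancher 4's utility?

36

Report 3: project not built, utility 0.
Report 13: project not built, utility 0.
Report 20: project not built, utility 0.
Report 26: project not built, utility 0.
Report 36: project built, pays 16, utility 26 - 16 = 10.
The best choice is 36 with utility 10.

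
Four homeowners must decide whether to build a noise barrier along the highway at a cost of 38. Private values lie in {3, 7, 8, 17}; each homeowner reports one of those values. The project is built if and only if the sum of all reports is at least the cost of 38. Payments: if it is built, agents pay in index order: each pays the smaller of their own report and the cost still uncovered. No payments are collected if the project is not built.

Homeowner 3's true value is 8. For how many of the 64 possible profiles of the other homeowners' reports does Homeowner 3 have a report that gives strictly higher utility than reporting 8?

Others report (3, 17, 17): truth gives 0; report 3 gives 5 > 0. Violating.
Others report (7, 7, 17): truth gives 0; report 7 gives 1 > 0. Violating.
Others report (7, 8, 17): truth gives 0; report 7 gives 1 > 0. Violating.
Others report (7, 17, 7): truth gives 0; report 7 gives 1 > 0. Violating.
Others report (3, 3, 3): truth gives 0; no alternative beats it.
Others report (3, 3, 7): truth gives 0; no alternative beats it.
(Checking all 64 profiles: 22 have a profitable deviation, 42 do not.)

22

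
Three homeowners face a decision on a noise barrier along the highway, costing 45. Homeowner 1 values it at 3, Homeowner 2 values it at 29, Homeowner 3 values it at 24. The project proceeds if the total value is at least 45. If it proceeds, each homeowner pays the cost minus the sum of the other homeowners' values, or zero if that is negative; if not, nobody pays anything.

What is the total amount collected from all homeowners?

31

Total value 56 ≥ cost 45, so it is built.
Homeowner 1: others sum to 53; max(0, 45 - 53) = 0.
Homeowner 2: others sum to 27; max(0, 45 - 27) = 18.
Homeowner 3: others sum to 32; max(0, 45 - 32) = 13.
Total collected = 0 + 18 + 13 = 31.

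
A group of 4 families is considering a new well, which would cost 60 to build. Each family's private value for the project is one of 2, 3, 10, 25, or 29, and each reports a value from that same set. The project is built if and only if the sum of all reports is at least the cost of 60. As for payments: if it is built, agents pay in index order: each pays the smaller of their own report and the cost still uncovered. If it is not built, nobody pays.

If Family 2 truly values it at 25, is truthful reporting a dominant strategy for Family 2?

Consider the case where Family 1 reports 2, Family 3 reports 25 and Family 4 reports 25.
Truthful report 25: project built, pays 25, utility 25 - 25 = 0.
Report 10 instead: project built, pays 10, utility 25 - 10 = 15.
Since 15 > 0, reporting 10 is strictly better here, so truthful reporting is not dominant.

No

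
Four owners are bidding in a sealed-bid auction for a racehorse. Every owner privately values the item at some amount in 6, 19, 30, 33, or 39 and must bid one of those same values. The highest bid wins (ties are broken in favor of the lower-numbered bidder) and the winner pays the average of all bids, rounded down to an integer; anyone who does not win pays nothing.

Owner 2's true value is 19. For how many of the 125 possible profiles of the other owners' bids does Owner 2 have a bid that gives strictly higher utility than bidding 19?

Others bid (6, 6, 30): truth gives 0; bid 30 gives 1 > 0. Violating.
Others bid (6, 30, 6): truth gives 0; bid 30 gives 1 > 0. Violating.
Others bid (19, 6, 6): truth gives 0; bid 30 gives 4 > 0. Violating.
Others bid (19, 6, 19): truth gives 0; bid 30 gives 1 > 0. Violating.
Others bid (6, 6, 6): truth gives 10; no alternative beats it.
Others bid (6, 6, 19): truth gives 7; no alternative beats it.
(Checking all 125 profiles: 6 have a profitable deviation, 119 do not.)

6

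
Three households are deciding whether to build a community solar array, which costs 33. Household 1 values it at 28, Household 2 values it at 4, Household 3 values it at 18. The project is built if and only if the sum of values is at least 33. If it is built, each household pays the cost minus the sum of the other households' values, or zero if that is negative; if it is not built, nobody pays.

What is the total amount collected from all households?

12

Total value 50 ≥ cost 33, so it is built.
Household 1: others sum to 22; max(0, 33 - 22) = 11.
Household 2: others sum to 46; max(0, 33 - 46) = 0.
Household 3: others sum to 32; max(0, 33 - 32) = 1.
Total collected = 11 + 0 + 1 = 12.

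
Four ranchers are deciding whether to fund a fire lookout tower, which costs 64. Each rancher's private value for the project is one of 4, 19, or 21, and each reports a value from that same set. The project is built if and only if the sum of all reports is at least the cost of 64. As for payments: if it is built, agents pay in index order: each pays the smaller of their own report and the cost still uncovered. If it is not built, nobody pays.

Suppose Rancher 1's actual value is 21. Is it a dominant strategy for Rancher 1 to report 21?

No

Consider the case where Rancher 2 reports 4, Rancher 3 reports 21 and Rancher 4 reports 21.
Truthful report 21: project built, pays 21, utility 21 - 21 = 0.
Report 19 instead: project built, pays 19, utility 21 - 19 = 2.
Since 2 > 0, reporting 19 is strictly better here, so truthful reporting is not dominant.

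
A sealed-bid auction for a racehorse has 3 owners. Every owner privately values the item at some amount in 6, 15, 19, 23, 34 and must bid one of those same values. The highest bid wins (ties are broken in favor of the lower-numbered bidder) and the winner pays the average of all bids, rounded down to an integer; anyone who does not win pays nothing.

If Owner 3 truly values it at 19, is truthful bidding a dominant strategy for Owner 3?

No

Consider the case where Owner 1 bids 6 and Owner 2 bids 6.
Truthful bid 19: wins, pays 10, utility 19 - 10 = 9.
Bid 15 instead: wins, pays 9, utility 19 - 9 = 10.
Since 10 > 9, bidding 15 is strictly better here, so truthful bidding is not dominant.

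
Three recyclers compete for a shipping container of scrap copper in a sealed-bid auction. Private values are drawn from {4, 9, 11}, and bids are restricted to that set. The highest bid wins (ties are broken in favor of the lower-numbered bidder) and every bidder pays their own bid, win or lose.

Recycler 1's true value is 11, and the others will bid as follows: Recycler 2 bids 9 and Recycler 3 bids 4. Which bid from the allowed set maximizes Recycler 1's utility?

9

Bid 4: loses but pays 4, utility -4.
Bid 9: wins, pays 9, utility 11 - 9 = 2.
Bid 11: wins, pays 11, utility 11 - 11 = 0.
The best choice is 9 with utility 2.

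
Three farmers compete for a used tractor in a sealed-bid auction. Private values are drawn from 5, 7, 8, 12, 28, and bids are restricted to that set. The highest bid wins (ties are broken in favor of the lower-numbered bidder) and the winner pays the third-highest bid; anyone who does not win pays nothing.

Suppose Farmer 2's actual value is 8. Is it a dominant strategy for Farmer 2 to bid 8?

Consider the case where Farmer 1 bids 5 and Farmer 3 bids 12.
Truthful bid 8: loses, pays 0, utility 0.
Bid 12 instead: wins, pays 5, utility 8 - 5 = 3.
Since 3 > 0, bidding 12 is strictly better here, so truthful bidding is not dominant.

No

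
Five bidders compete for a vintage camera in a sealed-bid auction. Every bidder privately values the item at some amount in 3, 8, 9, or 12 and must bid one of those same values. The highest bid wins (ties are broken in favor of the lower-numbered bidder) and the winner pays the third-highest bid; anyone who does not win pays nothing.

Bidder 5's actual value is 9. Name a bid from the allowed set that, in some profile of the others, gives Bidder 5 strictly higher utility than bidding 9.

12

Suppose Bidder 1 bids 3, Bidder 2 bids 3, Bidder 3 bids 3 and Bidder 4 bids 9.
Bid 9: loses, pays 0, utility 0.
Bid 12: wins, pays 3, utility 9 - 3 = 6.
So bidding 12 beats truth here (6 > 0).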